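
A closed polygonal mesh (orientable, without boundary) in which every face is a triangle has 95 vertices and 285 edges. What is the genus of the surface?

Every face is a triangle and each edge borders two faces, so 3F = 2·285, giving F = 190.
χ = V − E + F = 95 − 285 + 190 = 0.
For a closed orientable surface χ = 2 − 2g, so g = (2 − (0))/2 = 1.

1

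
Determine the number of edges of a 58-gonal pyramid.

116

A pyramid on an n-gon base has one n-gon and n triangles: V = 58 + 1 = 59, E = 2·58 = 116, F = 58 + 1 = 59.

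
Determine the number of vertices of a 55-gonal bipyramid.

A bipyramid over an n-gon has 2n triangular faces and n + 2 vertices: V = 55 + 2 = 57, E = 3·55 = 165, F = 2·55 = 110.

57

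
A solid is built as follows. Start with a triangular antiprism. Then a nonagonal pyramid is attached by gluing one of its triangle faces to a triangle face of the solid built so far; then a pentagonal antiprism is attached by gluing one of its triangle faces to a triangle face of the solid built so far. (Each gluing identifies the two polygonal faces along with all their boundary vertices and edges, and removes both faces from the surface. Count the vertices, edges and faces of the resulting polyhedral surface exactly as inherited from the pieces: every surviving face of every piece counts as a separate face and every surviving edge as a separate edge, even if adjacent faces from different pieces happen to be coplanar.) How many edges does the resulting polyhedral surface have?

44

A triangular antiprism: V=6, E=12, F=8.
Attach a nonagonal pyramid (V=10, E=18, F=10) along a 3-gon: merge 3 vertices and 3 edges, delete both glued faces → V=13, E=27, F=16.
Attach a pentagonal antiprism (V=10, E=20, F=12) along a 3-gon: merge 3 vertices and 3 edges, delete both glued faces → V=20, E=44, F=26.
Check: V − E + F = 20 − 44 + 26 = 2.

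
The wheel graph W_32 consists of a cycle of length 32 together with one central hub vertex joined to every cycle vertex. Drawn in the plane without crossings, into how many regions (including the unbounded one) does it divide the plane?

W_32 has V = 32 + 1 = 33 vertices and E = 2·32 = 64 edges.
By Euler's formula F = 2 − V + E = 2 − 33 + 64 = 33.

33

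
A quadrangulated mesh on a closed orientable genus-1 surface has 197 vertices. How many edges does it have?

394

χ = 2 − 2·1 = 0, and every face is a square so 4F = 2E.
V − E + F = 0 with E = 4F/2 gives 197 − (4/2 − 1)·F = 0, so F = 197 and E = 394.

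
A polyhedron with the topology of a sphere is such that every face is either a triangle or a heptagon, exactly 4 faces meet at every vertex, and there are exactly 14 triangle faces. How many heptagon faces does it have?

2

Let x be the number of heptagons; then F = 14 + x.
Edge–face incidences: 2E = 3·14 + 7·x = 42 + 7x.
Every vertex has degree 4, so 4V = 2E.
Euler: V − E + F = 2 ⇒ (2E)/4 − E + (14 + x) = 2.
Multiply by 8: 2·(2E) − 4·(2E) + 8·(14 + x) = 16, i.e. 112 + 8x − 2·(42 + 7x) = 16.
Collecting terms: −6x + 28 = 16, so −6x = −12, so x = 2.
Then 2E = 42 + 7·2 = 56, so E = 28, V = 2E/4 = 14, F = 14 + 2 = 16.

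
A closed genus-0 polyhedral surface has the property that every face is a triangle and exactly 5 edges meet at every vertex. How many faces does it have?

20

Each face has 3 edges and each edge borders two faces, so 2E = 3F.
Each vertex has degree 5, so 5V = 2E and hence V = 3F/5.
Euler: V − E + F = 2 ⇒ (3F/5) − (3F/2) + F = 2.
Multiply by 10: (6 − 15 + 10)F = 20, i.e. 1F = 20.
So F = 20, E = 3·20/2 = 30, V = 3·20/5 = 12.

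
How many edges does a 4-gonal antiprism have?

16

An antiprism on an n-gon has two n-gon caps and 2n triangles: V = 2·4 = 8, E = 4·4 = 16, F = 2·4 + 2 = 10.
Check: V − E + F = 8 − 16 + 10 = 2.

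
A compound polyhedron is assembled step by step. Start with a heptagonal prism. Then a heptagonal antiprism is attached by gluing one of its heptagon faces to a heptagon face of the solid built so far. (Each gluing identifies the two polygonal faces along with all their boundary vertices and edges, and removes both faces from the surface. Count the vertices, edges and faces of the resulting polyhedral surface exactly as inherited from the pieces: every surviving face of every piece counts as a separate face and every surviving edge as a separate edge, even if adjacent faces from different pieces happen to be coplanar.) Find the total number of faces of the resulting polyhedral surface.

A heptagonal prism: V=14, E=21, F=9.
Attach a heptagonal antiprism (V=14, E=28, F=16) along a 7-gon: merge 7 vertices and 7 edges, delete both glued faces → V=21, E=42, F=23.
Check: V − E + F = 21 − 42 + 23 = 2.

23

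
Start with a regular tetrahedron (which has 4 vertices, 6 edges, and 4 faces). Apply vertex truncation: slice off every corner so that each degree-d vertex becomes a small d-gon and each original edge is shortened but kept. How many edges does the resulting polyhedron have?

Truncation replaces each original edge-end by a new vertex, so V′ = 2E = 12.
Each original edge survives, and each old vertex of degree d contributes d new edges; summing degrees gives Σd = 2E, so E′ = E + 2E = 3E = 18.
Each original face survives and each original vertex becomes one new face: F′ = F + V = 8.

18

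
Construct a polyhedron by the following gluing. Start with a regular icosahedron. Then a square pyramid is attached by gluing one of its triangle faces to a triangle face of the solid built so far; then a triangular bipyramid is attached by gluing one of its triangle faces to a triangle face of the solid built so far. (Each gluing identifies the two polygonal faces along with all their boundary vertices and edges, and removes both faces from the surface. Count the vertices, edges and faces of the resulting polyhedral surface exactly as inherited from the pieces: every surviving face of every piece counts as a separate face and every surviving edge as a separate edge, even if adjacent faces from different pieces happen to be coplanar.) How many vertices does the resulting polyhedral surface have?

16

A regular icosahedron: V=12, E=30, F=20.
Attach a square pyramid (V=5, E=8, F=5) along a 3-gon: merge 3 vertices and 3 edges, delete both glued faces → V=14, E=35, F=23.
Attach a triangular bipyramid (V=5, E=9, F=6) along a 3-gon: merge 3 vertices and 3 edges, delete both glued faces → V=16, E=41, F=27.
Check: V − E + F = 16 − 41 + 27 = 2.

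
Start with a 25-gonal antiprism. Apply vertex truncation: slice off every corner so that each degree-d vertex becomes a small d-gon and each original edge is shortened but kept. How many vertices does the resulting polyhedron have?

The base solid has V = 50, E = 100, F = 52.
Truncation replaces each original edge-end by a new vertex, so V′ = 2E = 200.
Each original edge survives, and each old vertex of degree d contributes d new edges; summing degrees gives Σd = 2E, so E′ = E + 2E = 3E = 300.
Each original face survives and each original vertex becomes one new face: F′ = F + V = 102.

200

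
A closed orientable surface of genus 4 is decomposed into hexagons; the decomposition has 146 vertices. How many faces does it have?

76

χ = 2 − 2·4 = -6, and every face is a hexagon so 6F = 2E.
V − E + F = -6 with E = 6F/2 gives 146 − (6/2 − 1)·F = -6, so F = 76 and E = 228.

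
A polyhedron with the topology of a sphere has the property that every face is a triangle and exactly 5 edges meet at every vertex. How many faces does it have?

20

Each face has 3 edges and each edge borders two faces, so 2E = 3F.
Each vertex has degree 5, so 5V = 2E and hence V = 3F/5.
Euler: V − E + F = 2 ⇒ (3F/5) − (3F/2) + F = 2.
Multiply by 10: (6 − 15 + 10)F = 20, i.e. 1F = 20.
So F = 20, E = 3·20/2 = 30, V = 3·20/5 = 12.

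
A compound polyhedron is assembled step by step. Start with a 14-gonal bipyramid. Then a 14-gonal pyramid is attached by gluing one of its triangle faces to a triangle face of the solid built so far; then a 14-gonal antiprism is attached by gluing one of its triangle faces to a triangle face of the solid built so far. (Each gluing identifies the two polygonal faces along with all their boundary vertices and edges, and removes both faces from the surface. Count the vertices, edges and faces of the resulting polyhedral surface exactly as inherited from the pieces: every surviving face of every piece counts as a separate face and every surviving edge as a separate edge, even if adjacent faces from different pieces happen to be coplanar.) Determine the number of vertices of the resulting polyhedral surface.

A 14-gonal bipyramid: V=16, E=42, F=28.
Attach a 14-gonal pyramid (V=15, E=28, F=15) along a 3-gon: merge 3 vertices and 3 edges, delete both glued faces → V=28, E=67, F=41.
Attach a 14-gonal antiprism (V=28, E=56, F=30) along a 3-gon: merge 3 vertices and 3 edges, delete both glued faces → V=53, E=120, F=69.
Check: V − E + F = 53 − 120 + 69 = 2.

53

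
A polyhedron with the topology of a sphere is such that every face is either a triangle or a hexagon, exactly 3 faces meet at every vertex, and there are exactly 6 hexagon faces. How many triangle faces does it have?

4

Let x be the number of triangles; then F = 6 + x.
Edge–face incidences: 2E = 6·6 + 3·x = 36 + 3x.
Every vertex has degree 3, so 3V = 2E.
Euler: V − E + F = 2 ⇒ (2E)/3 − E + (6 + x) = 2.
Multiply by 6: 2·(2E) − 3·(2E) + 6·(6 + x) = 12, i.e. 36 + 6x − (36 + 3x) = 12.
Collecting terms: 3x = 12, so x = 4.
Then 2E = 36 + 3·4 = 48, so E = 24, V = 2E/3 = 16, F = 6 + 4 = 10.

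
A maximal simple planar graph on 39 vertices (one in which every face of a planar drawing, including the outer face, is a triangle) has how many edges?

In a plane triangulation 3F = 2E and V − E + F = 2, so E = 3V − 6 = 3·39 − 6 = 111.

111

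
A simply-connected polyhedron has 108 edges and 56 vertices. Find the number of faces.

Here V − E + F = 2.
F = 2 − V + E = 2 − 56 + 108 = 54.

54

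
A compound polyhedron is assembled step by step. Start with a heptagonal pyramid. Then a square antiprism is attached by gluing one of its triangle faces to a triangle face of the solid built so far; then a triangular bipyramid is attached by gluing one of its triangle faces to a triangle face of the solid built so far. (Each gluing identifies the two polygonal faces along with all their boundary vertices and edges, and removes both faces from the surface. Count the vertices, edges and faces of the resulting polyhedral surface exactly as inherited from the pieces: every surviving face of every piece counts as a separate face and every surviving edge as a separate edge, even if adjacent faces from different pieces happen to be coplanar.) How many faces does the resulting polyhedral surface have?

A heptagonal pyramid: V=8, E=14, F=8.
Attach a square antiprism (V=8, E=16, F=10) along a 3-gon: merge 3 vertices and 3 edges, delete both glued faces → V=13, E=27, F=16.
Attach a triangular bipyramid (V=5, E=9, F=6) along a 3-gon: merge 3 vertices and 3 edges, delete both glued faces → V=15, E=33, F=20.
Check: V − E + F = 15 − 33 + 20 = 2.

20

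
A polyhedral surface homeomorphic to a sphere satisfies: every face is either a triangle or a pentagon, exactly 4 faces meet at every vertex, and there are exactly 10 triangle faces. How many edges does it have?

Let x be the number of pentagons; then F = 10 + x.
Edge–face incidences: 2E = 3·10 + 5·x = 30 + 5x.
Every vertex has degree 4, so 4V = 2E.
Euler: V − E + F = 2 ⇒ (2E)/4 − E + (10 + x) = 2.
Multiply by 8: 2·(2E) − 4·(2E) + 8·(10 + x) = 16, i.e. 80 + 8x − 2·(30 + 5x) = 16.
Collecting terms: −2x + 20 = 16, so −2x = −4, so x = 2.
Then 2E = 30 + 5·2 = 40, so E = 20, V = 2E/4 = 10, F = 10 + 2 = 12.

20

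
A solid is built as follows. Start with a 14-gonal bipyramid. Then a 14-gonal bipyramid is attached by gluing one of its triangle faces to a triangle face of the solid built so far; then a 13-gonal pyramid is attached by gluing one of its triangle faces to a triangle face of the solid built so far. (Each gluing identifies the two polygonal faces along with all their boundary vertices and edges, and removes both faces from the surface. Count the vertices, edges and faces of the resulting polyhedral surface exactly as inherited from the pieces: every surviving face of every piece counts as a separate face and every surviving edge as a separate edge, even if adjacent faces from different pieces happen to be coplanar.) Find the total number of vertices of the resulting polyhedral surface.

40

A 14-gonal bipyramid: V=16, E=42, F=28.
Attach a 14-gonal bipyramid (V=16, E=42, F=28) along a 3-gon: merge 3 vertices and 3 edges, delete both glued faces → V=29, E=81, F=54.
Attach a 13-gonal pyramid (V=14, E=26, F=14) along a 3-gon: merge 3 vertices and 3 edges, delete both glued faces → V=40, E=104, F=66.
Check: V − E + F = 40 − 104 + 66 = 2.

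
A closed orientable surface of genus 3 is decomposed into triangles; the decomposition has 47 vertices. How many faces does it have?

χ = 2 − 2·3 = -4, and every face is a triangle so 3F = 2E.
V − E + F = -4 with E = 3F/2 gives 47 − (3/2 − 1)·F = -4, so F = 102 and E = 153.

102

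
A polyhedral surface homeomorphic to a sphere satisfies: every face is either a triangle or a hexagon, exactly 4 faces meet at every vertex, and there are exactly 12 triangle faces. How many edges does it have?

Let x be the number of hexagons; then F = 12 + x.
Edge–face incidences: 2E = 3·12 + 6·x = 36 + 6x.
Every vertex has degree 4, so 4V = 2E.
Euler: V − E + F = 2 ⇒ (2E)/4 − E + (12 + x) = 2.
Multiply by 8: 2·(2E) − 4·(2E) + 8·(12 + x) = 16, i.e. 96 + 8x − 2·(36 + 6x) = 16.
Collecting terms: −4x + 24 = 16, so −4x = −8, so x = 2.
Then 2E = 36 + 6·2 = 48, so E = 24, V = 2E/4 = 12, F = 12 + 2 = 14.

24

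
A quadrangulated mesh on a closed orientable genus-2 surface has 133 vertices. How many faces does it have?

135

χ = 2 − 2·2 = -2, and every face is a square so 4F = 2E.
V − E + F = -2 with E = 4F/2 gives 133 − (4/2 − 1)·F = -2, so F = 135 and E = 270.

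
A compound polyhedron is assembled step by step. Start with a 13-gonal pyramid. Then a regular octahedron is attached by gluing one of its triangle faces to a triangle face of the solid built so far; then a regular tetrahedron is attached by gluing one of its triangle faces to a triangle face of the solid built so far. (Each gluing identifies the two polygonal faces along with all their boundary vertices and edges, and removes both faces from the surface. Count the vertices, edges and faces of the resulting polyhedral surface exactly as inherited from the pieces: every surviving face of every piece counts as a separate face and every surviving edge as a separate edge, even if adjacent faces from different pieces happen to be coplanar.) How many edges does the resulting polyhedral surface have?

A 13-gonal pyramid: V=14, E=26, F=14.
Attach a regular octahedron (V=6, E=12, F=8) along a 3-gon: merge 3 vertices and 3 edges, delete both glued faces → V=17, E=35, F=20.
Attach a regular tetrahedron (V=4, E=6, F=4) along a 3-gon: merge 3 vertices and 3 edges, delete both glued faces → V=18, E=38, F=22.
Check: V − E + F = 18 − 38 + 22 = 2.

38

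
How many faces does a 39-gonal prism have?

41

A prism on an n-gon has two n-gon bases and n rectangular sides: V = 2·39 = 78, E = 3·39 = 117, F = 39 + 2 = 41.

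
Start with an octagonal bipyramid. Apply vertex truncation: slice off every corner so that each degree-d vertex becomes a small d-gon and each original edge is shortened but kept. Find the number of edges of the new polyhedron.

72

The base solid has V = 10, E = 24, F = 16.
Truncation replaces each original edge-end by a new vertex, so V′ = 2E = 48.
Each original edge survives, and each old vertex of degree d contributes d new edges; summing degrees gives Σd = 2E, so E′ = E + 2E = 3E = 72.
Each original face survives and each original vertex becomes one new face: F′ = F + V = 26.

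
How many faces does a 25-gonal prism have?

A prism on an n-gon has two n-gon bases and n rectangular sides: V = 2·25 = 50, E = 3·25 = 75, F = 25 + 2 = 27.
Check: V − E + F = 50 − 75 + 27 = 2.

27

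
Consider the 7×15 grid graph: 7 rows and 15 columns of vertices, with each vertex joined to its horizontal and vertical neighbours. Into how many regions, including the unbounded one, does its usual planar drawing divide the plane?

85

The grid has V = 7·15 = 105 vertices and E = 7·14 + 15·6 = 188 edges.
F = 2 − V + E = 2 − 105 + 188 = 85.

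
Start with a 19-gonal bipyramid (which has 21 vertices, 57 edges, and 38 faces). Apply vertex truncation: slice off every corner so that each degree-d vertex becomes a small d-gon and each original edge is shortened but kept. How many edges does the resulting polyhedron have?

Truncation replaces each original edge-end by a new vertex, so V′ = 2E = 114.
Each original edge survives, and each old vertex of degree d contributes d new edges; summing degrees gives Σd = 2E, so E′ = E + 2E = 3E = 171.
Each original face survives and each original vertex becomes one new face: F′ = F + V = 59.

171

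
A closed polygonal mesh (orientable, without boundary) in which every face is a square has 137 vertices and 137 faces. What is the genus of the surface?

1

Every face is a square, so 2E = 4·137 = 548, giving E = 274.
χ = V − E + F = 137 − 274 + 137 = 0.
For a closed orientable surface χ = 2 − 2g, so g = (2 − (0))/2 = 1.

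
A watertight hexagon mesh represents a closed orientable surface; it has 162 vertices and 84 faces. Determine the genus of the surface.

Every face is a hexagon, so 2E = 6·84 = 504, giving E = 252.
χ = V − E + F = 162 − 252 + 84 = -6.
For a closed orientable surface χ = 2 − 2g, so g = (2 − (-6))/2 = 4.

4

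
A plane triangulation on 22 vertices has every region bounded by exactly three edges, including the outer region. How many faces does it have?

In a plane triangulation 3F = 2E and V − E + F = 2, so F = 2V − 4 = 2·22 − 4 = 40.

40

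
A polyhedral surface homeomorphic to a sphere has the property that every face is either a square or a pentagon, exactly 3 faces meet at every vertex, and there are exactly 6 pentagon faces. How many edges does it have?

21

Let x be the number of squares; then F = 6 + x.
Edge–face incidences: 2E = 5·6 + 4·x = 30 + 4x.
Every vertex has degree 3, so 3V = 2E.
Euler: V − E + F = 2 ⇒ (2E)/3 − E + (6 + x) = 2.
Multiply by 6: 2·(2E) − 3·(2E) + 6·(6 + x) = 12, i.e. 36 + 6x − (30 + 4x) = 12.
Collecting terms: 2x + 6 = 12, so 2x = 6, so x = 3.
Then 2E = 30 + 4·3 = 42, so E = 21, V = 2E/3 = 14, F = 6 + 3 = 9.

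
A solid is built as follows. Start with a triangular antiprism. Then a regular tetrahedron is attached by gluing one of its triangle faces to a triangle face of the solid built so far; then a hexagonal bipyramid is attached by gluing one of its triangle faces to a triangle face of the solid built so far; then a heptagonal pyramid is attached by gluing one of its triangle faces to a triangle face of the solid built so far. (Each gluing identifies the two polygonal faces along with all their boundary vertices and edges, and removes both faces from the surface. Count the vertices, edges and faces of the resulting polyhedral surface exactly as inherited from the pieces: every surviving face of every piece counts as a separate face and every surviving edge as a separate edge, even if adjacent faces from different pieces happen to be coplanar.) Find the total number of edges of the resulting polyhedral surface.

41

A triangular antiprism: V=6, E=12, F=8.
Attach a regular tetrahedron (V=4, E=6, F=4) along a 3-gon: merge 3 vertices and 3 edges, delete both glued faces → V=7, E=15, F=10.
Attach a hexagonal bipyramid (V=8, E=18, F=12) along a 3-gon: merge 3 vertices and 3 edges, delete both glued faces → V=12, E=30, F=20.
Attach a heptagonal pyramid (V=8, E=14, F=8) along a 3-gon: merge 3 vertices and 3 edges, delete both glued faces → V=17, E=41, F=26.
Check: V − E + F = 17 − 41 + 26 = 2.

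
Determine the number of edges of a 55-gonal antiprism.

220

An antiprism on an n-gon has two n-gon caps and 2n triangles: V = 2·55 = 110, E = 4·55 = 220, F = 2·55 + 2 = 112.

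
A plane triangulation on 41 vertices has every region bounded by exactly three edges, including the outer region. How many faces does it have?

78

In a plane triangulation 3F = 2E and V − E + F = 2, so F = 2V − 4 = 2·41 − 4 = 78.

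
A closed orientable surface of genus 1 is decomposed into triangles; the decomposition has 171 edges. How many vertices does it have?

χ = 2 − 2·1 = 0, and every face is a triangle so 3F = 2E.
F = 2E/3 = 114. Then V = 0 + E − F = 0 + 171 − 114 = 57.

57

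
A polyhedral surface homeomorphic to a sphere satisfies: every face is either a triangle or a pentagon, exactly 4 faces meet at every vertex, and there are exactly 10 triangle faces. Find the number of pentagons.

Let x be the number of pentagons; then F = 10 + x.
Edge–face incidences: 2E = 3·10 + 5·x = 30 + 5x.
Every vertex has degree 4, so 4V = 2E.
Euler: V − E + F = 2 ⇒ (2E)/4 − E + (10 + x) = 2.
Multiply by 8: 2·(2E) − 4·(2E) + 8·(10 + x) = 16, i.e. 80 + 8x − 2·(30 + 5x) = 16.
Collecting terms: −2x + 20 = 16, so −2x = −4, so x = 2.
Then 2E = 30 + 5·2 = 40, so E = 20, V = 2E/4 = 10, F = 10 + 2 = 12.

2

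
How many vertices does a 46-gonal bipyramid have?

A bipyramid over an n-gon has 2n triangular faces and n + 2 vertices: V = 46 + 2 = 48, E = 3·46 = 138, F = 2·46 = 92.

48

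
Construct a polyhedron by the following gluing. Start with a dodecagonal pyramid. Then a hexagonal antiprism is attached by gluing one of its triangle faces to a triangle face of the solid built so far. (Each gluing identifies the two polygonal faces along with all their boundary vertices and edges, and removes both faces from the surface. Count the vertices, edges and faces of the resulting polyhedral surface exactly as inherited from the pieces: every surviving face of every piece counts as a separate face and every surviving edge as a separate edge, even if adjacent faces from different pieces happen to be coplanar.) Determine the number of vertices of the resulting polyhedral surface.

A dodecagonal pyramid: V=13, E=24, F=13.
Attach a hexagonal antiprism (V=12, E=24, F=14) along a 3-gon: merge 3 vertices and 3 edges, delete both glued faces → V=22, E=45, F=25.
Check: V − E + F = 22 − 45 + 25 = 2.

22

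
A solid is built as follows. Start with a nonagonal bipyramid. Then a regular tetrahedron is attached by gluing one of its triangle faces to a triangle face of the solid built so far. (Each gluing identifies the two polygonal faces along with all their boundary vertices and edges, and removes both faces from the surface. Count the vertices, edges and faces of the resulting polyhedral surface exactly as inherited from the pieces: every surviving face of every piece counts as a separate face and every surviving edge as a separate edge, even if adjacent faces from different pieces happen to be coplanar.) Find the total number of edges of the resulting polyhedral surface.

A nonagonal bipyramid: V=11, E=27, F=18.
Attach a regular tetrahedron (V=4, E=6, F=4) along a 3-gon: merge 3 vertices and 3 edges, delete both glued faces → V=12, E=30, F=20.
Check: V − E + F = 12 − 30 + 20 = 2.

30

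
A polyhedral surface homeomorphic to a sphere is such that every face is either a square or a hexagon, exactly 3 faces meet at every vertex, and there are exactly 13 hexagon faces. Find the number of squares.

6

Let x be the number of squares; then F = 13 + x.
Edge–face incidences: 2E = 6·13 + 4·x = 78 + 4x.
Every vertex has degree 3, so 3V = 2E.
Euler: V − E + F = 2 ⇒ (2E)/3 − E + (13 + x) = 2.
Multiply by 6: 2·(2E) − 3·(2E) + 6·(13 + x) = 12, i.e. 78 + 6x − (78 + 4x) = 12.
Collecting terms: 2x = 12, so x = 6.
Then 2E = 78 + 4·6 = 102, so E = 51, V = 2E/3 = 34, F = 13 + 6 = 19.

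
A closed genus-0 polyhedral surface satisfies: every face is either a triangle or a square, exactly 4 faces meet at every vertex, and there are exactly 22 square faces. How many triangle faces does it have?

8

Let x be the number of triangles; then F = 22 + x.
Edge–face incidences: 2E = 4·22 + 3·x = 88 + 3x.
Every vertex has degree 4, so 4V = 2E.
Euler: V − E + F = 2 ⇒ (2E)/4 − E + (22 + x) = 2.
Multiply by 8: 2·(2E) − 4·(2E) + 8·(22 + x) = 16, i.e. 176 + 8x − 2·(88 + 3x) = 16.
Collecting terms: 2x = 16, so x = 8.
Then 2E = 88 + 3·8 = 112, so E = 56, V = 2E/4 = 28, F = 22 + 8 = 30.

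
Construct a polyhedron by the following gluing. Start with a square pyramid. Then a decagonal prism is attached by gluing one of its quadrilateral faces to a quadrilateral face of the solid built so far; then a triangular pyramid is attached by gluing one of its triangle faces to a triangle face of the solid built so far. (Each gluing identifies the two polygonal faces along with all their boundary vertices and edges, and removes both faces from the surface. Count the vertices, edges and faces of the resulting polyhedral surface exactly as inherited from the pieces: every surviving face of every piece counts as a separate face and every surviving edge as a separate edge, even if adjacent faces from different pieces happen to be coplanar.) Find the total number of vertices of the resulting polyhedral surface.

22

A square pyramid: V=5, E=8, F=5.
Attach a decagonal prism (V=20, E=30, F=12) along a 4-gon: merge 4 vertices and 4 edges, delete both glued faces → V=21, E=34, F=15.
Attach a triangular pyramid (V=4, E=6, F=4) along a 3-gon: merge 3 vertices and 3 edges, delete both glued faces → V=22, E=37, F=17.
Check: V − E + F = 22 − 37 + 17 = 2.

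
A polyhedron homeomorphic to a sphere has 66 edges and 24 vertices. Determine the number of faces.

Here V − E + F = 2.
F = 2 − V + E = 2 − 24 + 66 = 44.

44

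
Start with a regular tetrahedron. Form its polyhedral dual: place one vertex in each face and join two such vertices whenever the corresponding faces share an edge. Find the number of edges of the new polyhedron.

The base solid has V = 4, E = 6, F = 4.
The dual swaps V and F and preserves E: V′ = F = 4, E′ = E = 6, F′ = V = 4.

6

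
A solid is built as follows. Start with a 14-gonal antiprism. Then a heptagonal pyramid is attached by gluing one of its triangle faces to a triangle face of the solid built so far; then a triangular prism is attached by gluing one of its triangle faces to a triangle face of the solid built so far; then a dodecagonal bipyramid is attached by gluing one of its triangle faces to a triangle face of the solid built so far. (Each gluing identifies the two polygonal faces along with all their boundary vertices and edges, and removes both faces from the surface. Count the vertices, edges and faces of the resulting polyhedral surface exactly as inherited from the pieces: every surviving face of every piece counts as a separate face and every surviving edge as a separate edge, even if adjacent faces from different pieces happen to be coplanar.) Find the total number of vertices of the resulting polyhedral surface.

A 14-gonal antiprism: V=28, E=56, F=30.
Attach a heptagonal pyramid (V=8, E=14, F=8) along a 3-gon: merge 3 vertices and 3 edges, delete both glued faces → V=33, E=67, F=36.
Attach a triangular prism (V=6, E=9, F=5) along a 3-gon: merge 3 vertices and 3 edges, delete both glued faces → V=36, E=73, F=39.
Attach a dodecagonal bipyramid (V=14, E=36, F=24) along a 3-gon: merge 3 vertices and 3 edges, delete both glued faces → V=47, E=106, F=61.
Check: V − E + F = 47 − 106 + 61 = 2.

47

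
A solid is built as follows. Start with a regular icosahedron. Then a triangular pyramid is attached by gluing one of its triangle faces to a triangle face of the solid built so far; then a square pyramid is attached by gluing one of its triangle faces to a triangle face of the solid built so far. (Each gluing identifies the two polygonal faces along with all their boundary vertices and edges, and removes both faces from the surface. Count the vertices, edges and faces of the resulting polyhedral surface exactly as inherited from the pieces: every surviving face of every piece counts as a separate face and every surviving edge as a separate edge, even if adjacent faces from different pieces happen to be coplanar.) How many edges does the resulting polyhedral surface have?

A regular icosahedron: V=12, E=30, F=20.
Attach a triangular pyramid (V=4, E=6, F=4) along a 3-gon: merge 3 vertices and 3 edges, delete both glued faces → V=13, E=33, F=22.
Attach a square pyramid (V=5, E=8, F=5) along a 3-gon: merge 3 vertices and 3 edges, delete both glued faces → V=15, E=38, F=25.
Check: V − E + F = 15 − 38 + 25 = 2.

38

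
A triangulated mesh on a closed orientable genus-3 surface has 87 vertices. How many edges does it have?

273

χ = 2 − 2·3 = -4, and every face is a triangle so 3F = 2E.
V − E + F = -4 with E = 3F/2 gives 87 − (3/2 − 1)·F = -4, so F = 182 and E = 273.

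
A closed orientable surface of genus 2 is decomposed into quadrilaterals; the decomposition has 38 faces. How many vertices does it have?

36

χ = 2 − 2·2 = -2, and every face is a square so 4F = 2E.
E = 4·38/2 = 76. Then V = -2 + E − F = -2 + 76 − 38 = 36.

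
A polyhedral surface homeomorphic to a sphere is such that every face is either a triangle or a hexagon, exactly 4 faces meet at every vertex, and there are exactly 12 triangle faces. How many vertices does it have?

Let x be the number of hexagons; then F = 12 + x.
Edge–face incidences: 2E = 3·12 + 6·x = 36 + 6x.
Every vertex has degree 4, so 4V = 2E.
Euler: V − E + F = 2 ⇒ (2E)/4 − E + (12 + x) = 2.
Multiply by 8: 2·(2E) − 4·(2E) + 8·(12 + x) = 16, i.e. 96 + 8x − 2·(36 + 6x) = 16.
Collecting terms: −4x + 24 = 16, so −4x = −8, so x = 2.
Then 2E = 36 + 6·2 = 48, so E = 24, V = 2E/4 = 12, F = 12 + 2 = 14.

12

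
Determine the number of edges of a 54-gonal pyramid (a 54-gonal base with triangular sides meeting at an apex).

108

A pyramid on an n-gon base has one n-gon and n triangles: V = 54 + 1 = 55, E = 2·54 = 108, F = 54 + 1 = 55.
Check: V − E + F = 55 − 108 + 55 = 2.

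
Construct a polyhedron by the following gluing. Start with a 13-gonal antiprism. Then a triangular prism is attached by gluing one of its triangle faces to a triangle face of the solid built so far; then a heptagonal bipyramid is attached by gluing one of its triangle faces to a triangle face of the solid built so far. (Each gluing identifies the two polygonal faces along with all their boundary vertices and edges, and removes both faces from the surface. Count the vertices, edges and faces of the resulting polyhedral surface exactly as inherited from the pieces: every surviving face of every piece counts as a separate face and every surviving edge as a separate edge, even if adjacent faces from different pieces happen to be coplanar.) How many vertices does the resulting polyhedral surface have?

A 13-gonal antiprism: V=26, E=52, F=28.
Attach a triangular prism (V=6, E=9, F=5) along a 3-gon: merge 3 vertices and 3 edges, delete both glued faces → V=29, E=58, F=31.
Attach a heptagonal bipyramid (V=9, E=21, F=14) along a 3-gon: merge 3 vertices and 3 edges, delete both glued faces → V=35, E=76, F=43.
Check: V − E + F = 35 − 76 + 43 = 2.

35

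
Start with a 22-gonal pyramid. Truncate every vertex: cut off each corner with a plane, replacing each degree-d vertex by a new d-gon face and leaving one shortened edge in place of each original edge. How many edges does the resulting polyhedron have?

The base solid has V = 23, E = 44, F = 23.
Truncation replaces each original edge-end by a new vertex, so V′ = 2E = 88.
Each original edge survives, and each old vertex of degree d contributes d new edges; summing degrees gives Σd = 2E, so E′ = E + 2E = 3E = 132.
Each original face survives and each original vertex becomes one new face: F′ = F + V = 46.

132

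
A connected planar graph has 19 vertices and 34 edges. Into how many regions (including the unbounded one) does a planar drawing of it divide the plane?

17

Euler's formula for a connected plane graph: V − E + F = 2, so F = 2 − 19 + 34 = 17.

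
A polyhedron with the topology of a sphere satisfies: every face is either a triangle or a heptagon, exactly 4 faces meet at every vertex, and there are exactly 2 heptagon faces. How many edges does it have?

Let x be the number of triangles; then F = 2 + x.
Edge–face incidences: 2E = 7·2 + 3·x = 14 + 3x.
Every vertex has degree 4, so 4V = 2E.
Euler: V − E + F = 2 ⇒ (2E)/4 − E + (2 + x) = 2.
Multiply by 8: 2·(2E) − 4·(2E) + 8·(2 + x) = 16, i.e. 16 + 8x − 2·(14 + 3x) = 16.
Collecting terms: 2x − 12 = 16, so 2x = 28, so x = 14.
Then 2E = 14 + 3·14 = 56, so E = 28, V = 2E/4 = 14, F = 2 + 14 = 16.

28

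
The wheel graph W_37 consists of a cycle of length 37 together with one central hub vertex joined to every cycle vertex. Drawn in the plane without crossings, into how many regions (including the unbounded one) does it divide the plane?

38

W_37 has V = 37 + 1 = 38 vertices and E = 2·37 = 74 edges.
By Euler's formula F = 2 − V + E = 2 − 38 + 74 = 38.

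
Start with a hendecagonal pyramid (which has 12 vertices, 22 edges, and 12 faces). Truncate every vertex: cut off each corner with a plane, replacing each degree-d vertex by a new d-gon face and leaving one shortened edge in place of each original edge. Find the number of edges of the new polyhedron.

Truncation replaces each original edge-end by a new vertex, so V′ = 2E = 44.
Each original edge survives, and each old vertex of degree d contributes d new edges; summing degrees gives Σd = 2E, so E′ = E + 2E = 3E = 66.
Each original face survives and each original vertex becomes one new face: F′ = F + V = 24.

66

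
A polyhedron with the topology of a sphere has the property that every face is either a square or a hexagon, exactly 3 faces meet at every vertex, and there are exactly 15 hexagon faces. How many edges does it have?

Let x be the number of squares; then F = 15 + x.
Edge–face incidences: 2E = 6·15 + 4·x = 90 + 4x.
Every vertex has degree 3, so 3V = 2E.
Euler: V − E + F = 2 ⇒ (2E)/3 − E + (15 + x) = 2.
Multiply by 6: 2·(2E) − 3·(2E) + 6·(15 + x) = 12, i.e. 90 + 6x − (90 + 4x) = 12.
Collecting terms: 2x = 12, so x = 6.
Then 2E = 90 + 4·6 = 114, so E = 57, V = 2E/3 = 38, F = 15 + 6 = 21.

57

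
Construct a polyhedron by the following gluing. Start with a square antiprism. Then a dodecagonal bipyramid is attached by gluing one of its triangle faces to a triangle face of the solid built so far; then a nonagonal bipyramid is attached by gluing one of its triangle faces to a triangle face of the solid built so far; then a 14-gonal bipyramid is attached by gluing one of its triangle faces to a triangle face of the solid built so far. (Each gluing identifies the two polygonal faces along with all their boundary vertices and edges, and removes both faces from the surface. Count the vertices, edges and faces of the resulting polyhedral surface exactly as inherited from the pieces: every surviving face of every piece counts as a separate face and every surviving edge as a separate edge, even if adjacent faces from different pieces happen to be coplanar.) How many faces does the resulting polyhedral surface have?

A square antiprism: V=8, E=16, F=10.
Attach a dodecagonal bipyramid (V=14, E=36, F=24) along a 3-gon: merge 3 vertices and 3 edges, delete both glued faces → V=19, E=49, F=32.
Attach a nonagonal bipyramid (V=11, E=27, F=18) along a 3-gon: merge 3 vertices and 3 edges, delete both glued faces → V=27, E=73, F=48.
Attach a 14-gonal bipyramid (V=16, E=42, F=28) along a 3-gon: merge 3 vertices and 3 edges, delete both glued faces → V=40, E=112, F=74.
Check: V − E + F = 40 − 112 + 74 = 2.

74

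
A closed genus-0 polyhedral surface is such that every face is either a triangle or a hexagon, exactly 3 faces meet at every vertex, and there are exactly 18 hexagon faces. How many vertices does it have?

Let x be the number of triangles; then F = 18 + x.
Edge–face incidences: 2E = 6·18 + 3·x = 108 + 3x.
Every vertex has degree 3, so 3V = 2E.
Euler: V − E + F = 2 ⇒ (2E)/3 − E + (18 + x) = 2.
Multiply by 6: 2·(2E) − 3·(2E) + 6·(18 + x) = 12, i.e. 108 + 6x − (108 + 3x) = 12.
Collecting terms: 3x = 12, so x = 4.
Then 2E = 108 + 3·4 = 120, so E = 60, V = 2E/3 = 40, F = 18 + 4 = 22.

40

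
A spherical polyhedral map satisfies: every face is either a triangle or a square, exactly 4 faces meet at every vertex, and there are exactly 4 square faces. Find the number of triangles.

Let x be the number of triangles; then F = 4 + x.
Edge–face incidences: 2E = 4·4 + 3·x = 16 + 3x.
Every vertex has degree 4, so 4V = 2E.
Euler: V − E + F = 2 ⇒ (2E)/4 − E + (4 + x) = 2.
Multiply by 8: 2·(2E) − 4·(2E) + 8·(4 + x) = 16, i.e. 32 + 8x − 2·(16 + 3x) = 16.
Collecting terms: 2x = 16, so x = 8.
Then 2E = 16 + 3·8 = 40, so E = 20, V = 2E/4 = 10, F = 4 + 8 = 12.

8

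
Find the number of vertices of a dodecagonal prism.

A prism on an n-gon has two n-gon bases and n rectangular sides: V = 2·12 = 24, E = 3·12 = 36, F = 12 + 2 = 14.

24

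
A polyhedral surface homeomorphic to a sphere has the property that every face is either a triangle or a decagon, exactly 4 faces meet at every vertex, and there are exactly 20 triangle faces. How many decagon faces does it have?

Let x be the number of decagons; then F = 20 + x.
Edge–face incidences: 2E = 3·20 + 10·x = 60 + 10x.
Every vertex has degree 4, so 4V = 2E.
Euler: V − E + F = 2 ⇒ (2E)/4 − E + (20 + x) = 2.
Multiply by 8: 2·(2E) − 4·(2E) + 8·(20 + x) = 16, i.e. 160 + 8x − 2·(60 + 10x) = 16.
Collecting terms: −12x + 40 = 16, so −12x = −24, so x = 2.
Then 2E = 60 + 10·2 = 80, so E = 40, V = 2E/4 = 20, F = 20 + 2 = 22.

2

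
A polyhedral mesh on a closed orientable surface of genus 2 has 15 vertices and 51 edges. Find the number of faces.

For a closed orientable surface of genus 2, χ = 2 − 2·2 = -2.
F = -2 − V + E = -2 − 15 + 51 = 34.

34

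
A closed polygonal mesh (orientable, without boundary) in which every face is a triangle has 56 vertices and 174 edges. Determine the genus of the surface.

Every face is a triangle and each edge borders two faces, so 3F = 2·174, giving F = 116.
χ = V − E + F = 56 − 174 + 116 = -2.
For a closed orientable surface χ = 2 − 2g, so g = (2 − (-2))/2 = 2.

2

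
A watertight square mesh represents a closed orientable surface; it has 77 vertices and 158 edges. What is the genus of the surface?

Every face is a square and each edge borders two faces, so 4F = 2·158, giving F = 79.
χ = V − E + F = 77 − 158 + 79 = -2.
For a closed orientable surface χ = 2 − 2g, so g = (2 − (-2))/2 = 2.

2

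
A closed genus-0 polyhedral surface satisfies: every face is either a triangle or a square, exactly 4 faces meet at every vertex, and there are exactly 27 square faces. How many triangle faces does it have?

8

Let x be the number of triangles; then F = 27 + x.
Edge–face incidences: 2E = 4·27 + 3·x = 108 + 3x.
Every vertex has degree 4, so 4V = 2E.
Euler: V − E + F = 2 ⇒ (2E)/4 − E + (27 + x) = 2.
Multiply by 8: 2·(2E) − 4·(2E) + 8·(27 + x) = 16, i.e. 216 + 8x − 2·(108 + 3x) = 16.
Collecting terms: 2x = 16, so x = 8.
Then 2E = 108 + 3·8 = 132, so E = 66, V = 2E/4 = 33, F = 27 + 8 = 35.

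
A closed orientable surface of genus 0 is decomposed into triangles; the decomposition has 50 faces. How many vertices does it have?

χ = 2 − 2·0 = 2, and every face is a triangle so 3F = 2E.
E = 3·50/2 = 75. Then V = 2 + E − F = 2 + 75 − 50 = 27.

27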